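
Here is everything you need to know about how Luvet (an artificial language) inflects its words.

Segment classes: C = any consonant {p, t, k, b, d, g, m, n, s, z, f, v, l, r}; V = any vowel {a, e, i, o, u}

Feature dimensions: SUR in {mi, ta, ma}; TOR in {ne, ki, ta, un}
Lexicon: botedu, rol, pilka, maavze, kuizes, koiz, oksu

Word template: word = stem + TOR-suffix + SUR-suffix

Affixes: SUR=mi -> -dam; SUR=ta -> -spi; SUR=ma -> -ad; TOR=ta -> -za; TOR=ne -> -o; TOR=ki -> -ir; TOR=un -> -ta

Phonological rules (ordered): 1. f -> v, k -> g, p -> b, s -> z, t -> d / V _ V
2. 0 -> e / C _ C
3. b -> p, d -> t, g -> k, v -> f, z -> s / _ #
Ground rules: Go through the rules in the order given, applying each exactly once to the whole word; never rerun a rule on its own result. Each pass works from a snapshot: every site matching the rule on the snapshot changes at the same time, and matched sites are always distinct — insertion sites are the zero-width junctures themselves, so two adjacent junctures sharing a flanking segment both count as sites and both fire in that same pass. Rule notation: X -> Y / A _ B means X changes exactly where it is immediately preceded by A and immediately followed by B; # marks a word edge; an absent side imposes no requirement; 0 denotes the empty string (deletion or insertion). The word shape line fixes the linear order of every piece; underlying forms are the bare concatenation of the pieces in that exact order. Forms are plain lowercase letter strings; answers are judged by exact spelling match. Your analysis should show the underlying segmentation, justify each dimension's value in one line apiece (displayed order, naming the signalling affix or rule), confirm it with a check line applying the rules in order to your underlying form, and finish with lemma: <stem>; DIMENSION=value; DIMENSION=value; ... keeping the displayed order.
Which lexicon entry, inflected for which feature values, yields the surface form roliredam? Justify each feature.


underlying: rol-ir-dam
SUR=mi - signalled by the affix -dam
TOR=ki - signalled by the affix -ir
check: rolirdam -> rolirdam -> roliredam -> roliredam
lemma: rol; SUR=mi; TOR=ki


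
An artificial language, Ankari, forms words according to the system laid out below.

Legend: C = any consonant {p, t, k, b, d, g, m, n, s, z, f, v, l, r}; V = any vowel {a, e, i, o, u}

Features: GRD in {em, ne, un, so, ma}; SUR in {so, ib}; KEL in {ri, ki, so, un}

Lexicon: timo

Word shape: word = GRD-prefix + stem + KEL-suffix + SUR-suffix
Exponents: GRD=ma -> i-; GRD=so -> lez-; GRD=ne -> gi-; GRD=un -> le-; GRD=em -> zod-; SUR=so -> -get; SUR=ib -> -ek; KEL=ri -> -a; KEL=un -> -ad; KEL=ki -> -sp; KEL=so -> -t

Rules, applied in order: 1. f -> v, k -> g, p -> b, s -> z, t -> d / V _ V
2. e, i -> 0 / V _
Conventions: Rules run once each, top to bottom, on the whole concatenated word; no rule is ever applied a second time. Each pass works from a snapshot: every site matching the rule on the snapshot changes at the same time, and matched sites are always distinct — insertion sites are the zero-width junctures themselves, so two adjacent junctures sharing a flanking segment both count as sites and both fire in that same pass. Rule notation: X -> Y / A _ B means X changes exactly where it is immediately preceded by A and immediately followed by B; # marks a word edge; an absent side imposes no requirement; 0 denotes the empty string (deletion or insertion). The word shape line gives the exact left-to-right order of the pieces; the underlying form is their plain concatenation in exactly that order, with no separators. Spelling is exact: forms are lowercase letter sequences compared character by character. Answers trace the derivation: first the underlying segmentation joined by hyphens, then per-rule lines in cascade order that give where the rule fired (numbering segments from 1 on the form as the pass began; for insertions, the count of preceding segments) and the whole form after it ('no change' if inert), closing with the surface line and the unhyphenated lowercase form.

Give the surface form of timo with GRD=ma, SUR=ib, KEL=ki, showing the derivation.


underlying: i-timo-sp-ek
1. f -> v, k -> g, p -> b, s -> z, t -> d / V _ V: fires at position(s) 2: idimospek
2. e, i -> 0 / V _: no change
surface: idimospek


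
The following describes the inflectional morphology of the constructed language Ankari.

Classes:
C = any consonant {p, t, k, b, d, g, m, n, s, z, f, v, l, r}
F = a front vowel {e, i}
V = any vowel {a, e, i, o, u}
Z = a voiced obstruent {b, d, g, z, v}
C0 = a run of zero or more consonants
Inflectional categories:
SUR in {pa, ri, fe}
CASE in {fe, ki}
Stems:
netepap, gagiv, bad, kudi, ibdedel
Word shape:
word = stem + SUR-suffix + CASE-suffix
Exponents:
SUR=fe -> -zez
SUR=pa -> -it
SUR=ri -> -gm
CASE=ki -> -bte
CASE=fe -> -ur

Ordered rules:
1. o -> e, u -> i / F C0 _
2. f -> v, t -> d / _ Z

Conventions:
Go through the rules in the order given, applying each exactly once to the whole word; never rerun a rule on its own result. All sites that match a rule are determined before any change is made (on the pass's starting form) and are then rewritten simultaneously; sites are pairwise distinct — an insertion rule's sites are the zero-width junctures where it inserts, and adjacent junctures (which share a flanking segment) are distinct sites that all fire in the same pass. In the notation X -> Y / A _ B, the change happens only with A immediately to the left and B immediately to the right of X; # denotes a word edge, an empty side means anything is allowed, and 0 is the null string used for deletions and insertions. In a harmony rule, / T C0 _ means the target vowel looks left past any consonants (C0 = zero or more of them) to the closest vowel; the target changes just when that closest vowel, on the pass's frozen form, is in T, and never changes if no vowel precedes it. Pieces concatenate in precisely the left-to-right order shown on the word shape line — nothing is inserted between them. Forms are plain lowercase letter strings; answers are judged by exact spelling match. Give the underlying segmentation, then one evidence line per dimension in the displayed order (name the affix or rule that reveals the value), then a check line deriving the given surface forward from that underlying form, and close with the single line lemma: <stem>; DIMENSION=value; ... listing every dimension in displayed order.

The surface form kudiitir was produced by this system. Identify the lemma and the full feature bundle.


underlying: kudi-it-ur
SUR=pa - signalled by the affix -it
CASE=fe - signalled by the affix -ur
check: kudiitur -> kudiitir -> kudiitir
lemma: kudi; SUR=pa; CASE=fe


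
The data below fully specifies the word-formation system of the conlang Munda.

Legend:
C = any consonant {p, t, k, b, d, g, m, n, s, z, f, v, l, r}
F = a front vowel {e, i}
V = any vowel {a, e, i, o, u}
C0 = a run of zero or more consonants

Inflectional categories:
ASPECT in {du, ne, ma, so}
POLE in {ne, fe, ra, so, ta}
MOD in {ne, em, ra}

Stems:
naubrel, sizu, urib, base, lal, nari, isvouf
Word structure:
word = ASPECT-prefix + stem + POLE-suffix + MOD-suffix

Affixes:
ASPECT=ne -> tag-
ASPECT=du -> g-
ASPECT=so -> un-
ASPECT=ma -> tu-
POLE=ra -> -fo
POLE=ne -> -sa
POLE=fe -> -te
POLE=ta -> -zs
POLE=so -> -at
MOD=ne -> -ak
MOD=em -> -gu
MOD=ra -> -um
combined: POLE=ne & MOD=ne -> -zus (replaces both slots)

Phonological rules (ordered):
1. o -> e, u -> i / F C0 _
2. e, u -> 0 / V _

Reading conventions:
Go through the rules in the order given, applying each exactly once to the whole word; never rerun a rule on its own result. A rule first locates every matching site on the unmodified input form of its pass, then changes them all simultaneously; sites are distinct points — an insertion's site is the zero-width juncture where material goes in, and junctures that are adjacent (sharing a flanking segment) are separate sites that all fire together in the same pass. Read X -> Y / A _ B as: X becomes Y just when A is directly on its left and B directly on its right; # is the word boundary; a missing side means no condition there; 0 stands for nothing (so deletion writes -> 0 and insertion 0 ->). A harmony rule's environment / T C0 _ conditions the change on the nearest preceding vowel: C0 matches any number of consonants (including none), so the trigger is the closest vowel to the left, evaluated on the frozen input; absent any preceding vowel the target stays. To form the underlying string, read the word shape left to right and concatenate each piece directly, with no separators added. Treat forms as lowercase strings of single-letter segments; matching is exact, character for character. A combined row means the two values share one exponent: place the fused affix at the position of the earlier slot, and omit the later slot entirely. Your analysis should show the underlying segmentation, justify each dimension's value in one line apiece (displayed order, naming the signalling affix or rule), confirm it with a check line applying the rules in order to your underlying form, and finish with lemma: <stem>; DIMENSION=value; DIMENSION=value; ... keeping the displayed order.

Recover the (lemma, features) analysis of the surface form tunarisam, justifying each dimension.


underlying: tu-nari-sa-um
ASPECT=ma - signalled by the affix tu-
POLE=ne - signalled by the affix -sa
MOD=ra - signalled by the affix -um
check: tunarisaum -> tunarisaum -> tunarisam
lemma: nari; ASPECT=ma; POLE=ne; MOD=ra


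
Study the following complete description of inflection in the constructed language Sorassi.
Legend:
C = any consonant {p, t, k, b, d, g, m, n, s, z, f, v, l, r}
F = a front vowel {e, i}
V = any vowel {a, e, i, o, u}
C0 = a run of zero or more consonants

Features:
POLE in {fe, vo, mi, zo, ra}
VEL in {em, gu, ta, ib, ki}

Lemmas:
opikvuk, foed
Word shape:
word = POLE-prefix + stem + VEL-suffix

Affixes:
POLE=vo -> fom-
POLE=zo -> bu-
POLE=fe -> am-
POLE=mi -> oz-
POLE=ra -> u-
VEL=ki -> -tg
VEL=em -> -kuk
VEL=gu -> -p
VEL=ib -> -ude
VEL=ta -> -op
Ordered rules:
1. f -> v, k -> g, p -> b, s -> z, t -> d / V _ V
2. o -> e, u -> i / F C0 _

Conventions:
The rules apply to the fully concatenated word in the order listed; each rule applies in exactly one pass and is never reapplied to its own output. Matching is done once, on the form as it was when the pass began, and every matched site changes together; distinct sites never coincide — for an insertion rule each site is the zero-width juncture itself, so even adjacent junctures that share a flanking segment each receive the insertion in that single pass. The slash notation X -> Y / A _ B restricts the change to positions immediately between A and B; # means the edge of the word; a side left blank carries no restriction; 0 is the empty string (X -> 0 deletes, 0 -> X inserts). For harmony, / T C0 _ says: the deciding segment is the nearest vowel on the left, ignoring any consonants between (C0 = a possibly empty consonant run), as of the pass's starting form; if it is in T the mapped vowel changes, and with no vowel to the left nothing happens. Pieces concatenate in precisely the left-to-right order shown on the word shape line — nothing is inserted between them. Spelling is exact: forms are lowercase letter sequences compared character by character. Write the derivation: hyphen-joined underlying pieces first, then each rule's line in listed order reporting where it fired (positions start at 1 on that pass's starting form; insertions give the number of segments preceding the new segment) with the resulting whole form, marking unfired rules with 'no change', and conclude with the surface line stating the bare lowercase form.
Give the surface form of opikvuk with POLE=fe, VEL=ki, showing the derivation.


underlying: am-opikvuk-tg
1. f -> v, k -> g, p -> b, s -> z, t -> d / V _ V: fires at position(s) 4: amobikvuktg
2. o -> e, u -> i / F C0 _: fires at position(s) 8: amobikviktg
surface: amobikviktg


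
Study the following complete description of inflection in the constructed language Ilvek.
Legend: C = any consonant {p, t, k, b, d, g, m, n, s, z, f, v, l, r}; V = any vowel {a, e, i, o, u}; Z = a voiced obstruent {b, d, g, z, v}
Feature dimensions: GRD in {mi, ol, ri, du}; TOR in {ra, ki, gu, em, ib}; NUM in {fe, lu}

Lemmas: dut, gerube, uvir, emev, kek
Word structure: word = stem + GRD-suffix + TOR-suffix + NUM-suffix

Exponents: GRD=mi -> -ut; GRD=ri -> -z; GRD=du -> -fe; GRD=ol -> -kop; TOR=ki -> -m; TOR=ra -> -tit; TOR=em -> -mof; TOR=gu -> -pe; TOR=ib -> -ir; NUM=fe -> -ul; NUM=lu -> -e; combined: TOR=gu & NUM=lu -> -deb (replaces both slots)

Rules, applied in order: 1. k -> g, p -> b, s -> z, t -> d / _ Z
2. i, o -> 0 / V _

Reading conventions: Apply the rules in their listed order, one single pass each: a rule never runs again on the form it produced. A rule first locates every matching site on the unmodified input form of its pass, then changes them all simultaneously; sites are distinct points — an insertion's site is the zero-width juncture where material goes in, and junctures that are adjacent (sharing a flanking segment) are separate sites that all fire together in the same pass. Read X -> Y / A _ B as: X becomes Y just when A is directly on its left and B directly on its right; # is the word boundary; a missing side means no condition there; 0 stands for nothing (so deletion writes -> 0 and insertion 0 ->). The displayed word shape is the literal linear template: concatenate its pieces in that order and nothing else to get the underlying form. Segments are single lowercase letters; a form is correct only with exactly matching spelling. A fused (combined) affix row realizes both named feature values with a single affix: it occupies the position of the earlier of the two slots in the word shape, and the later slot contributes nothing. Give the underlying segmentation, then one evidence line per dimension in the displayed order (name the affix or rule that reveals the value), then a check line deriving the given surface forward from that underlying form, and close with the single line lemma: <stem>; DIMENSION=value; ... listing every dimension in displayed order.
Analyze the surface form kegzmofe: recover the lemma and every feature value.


underlying: kek-z-mof-e
GRD=ri - signalled by the affix -z
TOR=em - signalled by the affix -mof
NUM=lu - signalled by the affix -e
check: kekzmofe -> kegzmofe -> kegzmofe
lemma: kek; GRD=ri; TOR=em; NUM=lu


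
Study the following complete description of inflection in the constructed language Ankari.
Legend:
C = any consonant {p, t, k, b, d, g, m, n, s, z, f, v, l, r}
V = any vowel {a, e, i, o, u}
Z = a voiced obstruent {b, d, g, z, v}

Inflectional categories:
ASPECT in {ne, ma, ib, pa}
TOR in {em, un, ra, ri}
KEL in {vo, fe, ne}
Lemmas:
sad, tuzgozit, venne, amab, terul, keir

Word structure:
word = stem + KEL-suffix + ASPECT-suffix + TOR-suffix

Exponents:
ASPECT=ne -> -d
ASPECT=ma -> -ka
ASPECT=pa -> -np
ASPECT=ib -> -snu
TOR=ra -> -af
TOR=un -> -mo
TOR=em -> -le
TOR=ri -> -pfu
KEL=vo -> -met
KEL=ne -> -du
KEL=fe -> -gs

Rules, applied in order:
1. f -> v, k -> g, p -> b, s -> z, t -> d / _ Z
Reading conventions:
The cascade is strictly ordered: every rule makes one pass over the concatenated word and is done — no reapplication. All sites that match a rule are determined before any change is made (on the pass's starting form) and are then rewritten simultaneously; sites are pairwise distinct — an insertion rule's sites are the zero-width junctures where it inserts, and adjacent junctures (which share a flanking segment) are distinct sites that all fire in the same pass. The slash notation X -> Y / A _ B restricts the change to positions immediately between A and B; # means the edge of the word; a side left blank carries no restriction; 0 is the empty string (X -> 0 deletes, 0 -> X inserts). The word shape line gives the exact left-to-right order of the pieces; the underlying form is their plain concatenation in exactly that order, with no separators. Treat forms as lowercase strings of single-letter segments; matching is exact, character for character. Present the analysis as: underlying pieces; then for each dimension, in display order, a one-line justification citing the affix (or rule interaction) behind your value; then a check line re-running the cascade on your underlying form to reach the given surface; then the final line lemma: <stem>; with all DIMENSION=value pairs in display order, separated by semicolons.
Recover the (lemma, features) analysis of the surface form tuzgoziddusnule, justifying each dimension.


underlying: tuzgozit-du-snu-le
ASPECT=ib - signalled by the affix -snu
TOR=em - signalled by the affix -le
KEL=ne - signalled by the affix -du
check: tuzgozitdusnule -> tuzgoziddusnule
lemma: tuzgozit; ASPECT=ib; TOR=em; KEL=ne


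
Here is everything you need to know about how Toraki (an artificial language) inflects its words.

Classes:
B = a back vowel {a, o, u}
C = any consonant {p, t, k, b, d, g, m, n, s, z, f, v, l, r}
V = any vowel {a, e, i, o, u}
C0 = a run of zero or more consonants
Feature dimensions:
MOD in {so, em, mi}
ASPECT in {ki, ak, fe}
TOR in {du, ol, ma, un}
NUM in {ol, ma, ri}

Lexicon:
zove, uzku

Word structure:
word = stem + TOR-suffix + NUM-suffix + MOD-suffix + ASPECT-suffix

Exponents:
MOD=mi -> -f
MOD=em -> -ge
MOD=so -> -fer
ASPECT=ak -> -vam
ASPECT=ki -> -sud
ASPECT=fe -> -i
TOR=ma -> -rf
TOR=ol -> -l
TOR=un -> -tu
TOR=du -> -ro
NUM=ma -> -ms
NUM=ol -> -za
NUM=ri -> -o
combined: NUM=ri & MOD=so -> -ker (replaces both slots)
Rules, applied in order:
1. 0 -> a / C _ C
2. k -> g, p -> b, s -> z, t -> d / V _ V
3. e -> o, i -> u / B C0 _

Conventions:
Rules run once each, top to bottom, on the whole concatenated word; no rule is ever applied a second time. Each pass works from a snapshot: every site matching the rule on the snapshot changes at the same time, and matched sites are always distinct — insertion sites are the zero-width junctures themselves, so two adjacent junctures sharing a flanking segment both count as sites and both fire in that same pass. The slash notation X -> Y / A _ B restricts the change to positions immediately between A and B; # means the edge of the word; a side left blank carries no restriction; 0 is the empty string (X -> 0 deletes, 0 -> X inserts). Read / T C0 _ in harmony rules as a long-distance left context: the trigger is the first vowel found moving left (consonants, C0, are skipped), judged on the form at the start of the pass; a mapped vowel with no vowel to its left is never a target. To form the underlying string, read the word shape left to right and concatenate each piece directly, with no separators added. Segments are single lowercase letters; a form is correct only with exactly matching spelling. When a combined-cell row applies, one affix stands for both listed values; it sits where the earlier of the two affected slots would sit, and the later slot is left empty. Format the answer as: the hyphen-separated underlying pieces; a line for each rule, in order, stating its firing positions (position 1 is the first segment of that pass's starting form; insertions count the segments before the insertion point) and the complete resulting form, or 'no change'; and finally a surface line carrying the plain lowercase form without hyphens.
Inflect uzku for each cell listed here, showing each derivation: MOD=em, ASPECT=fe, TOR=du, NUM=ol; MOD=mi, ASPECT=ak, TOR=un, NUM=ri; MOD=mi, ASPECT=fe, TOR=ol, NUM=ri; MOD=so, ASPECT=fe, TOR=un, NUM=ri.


cell MOD=em, ASPECT=fe, TOR=du, NUM=ol:
underlying: uzku-ro-za-ge-i
1. 0 -> a / C _ C: inserts after position(s) 2: uzakurozagei
2. k -> g, p -> b, s -> z, t -> d / V _ V: fires at position(s) 4: uzagurozagei
3. e -> o, i -> u / B C0 _: fires at position(s) 11: uzagurozagoi
surface: uzagurozagoi

cell MOD=mi, ASPECT=ak, TOR=un, NUM=ri:
underlying: uzku-tu-o-f-vam
1. 0 -> a / C _ C: inserts after position(s) 2, 8: uzakutuofavam
2. k -> g, p -> b, s -> z, t -> d / V _ V: fires at position(s) 4, 6: uzaguduofavam
3. e -> o, i -> u / B C0 _: no change
surface: uzaguduofavam

cell MOD=mi, ASPECT=fe, TOR=ol, NUM=ri:
underlying: uzku-l-o-f-i
1. 0 -> a / C _ C: inserts after position(s) 2: uzakulofi
2. k -> g, p -> b, s -> z, t -> d / V _ V: fires at position(s) 4: uzagulofi
3. e -> o, i -> u / B C0 _: fires at position(s) 9: uzagulofu
surface: uzagulofu

cell MOD=so, ASPECT=fe, TOR=un, NUM=ri:
underlying: uzku-tu-ker-i
1. 0 -> a / C _ C: inserts after position(s) 2: uzakutukeri
2. k -> g, p -> b, s -> z, t -> d / V _ V: fires at position(s) 4, 6, 8: uzagudugeri
3. e -> o, i -> u / B C0 _: fires at position(s) 9: uzagudugori
surface: uzagudugori


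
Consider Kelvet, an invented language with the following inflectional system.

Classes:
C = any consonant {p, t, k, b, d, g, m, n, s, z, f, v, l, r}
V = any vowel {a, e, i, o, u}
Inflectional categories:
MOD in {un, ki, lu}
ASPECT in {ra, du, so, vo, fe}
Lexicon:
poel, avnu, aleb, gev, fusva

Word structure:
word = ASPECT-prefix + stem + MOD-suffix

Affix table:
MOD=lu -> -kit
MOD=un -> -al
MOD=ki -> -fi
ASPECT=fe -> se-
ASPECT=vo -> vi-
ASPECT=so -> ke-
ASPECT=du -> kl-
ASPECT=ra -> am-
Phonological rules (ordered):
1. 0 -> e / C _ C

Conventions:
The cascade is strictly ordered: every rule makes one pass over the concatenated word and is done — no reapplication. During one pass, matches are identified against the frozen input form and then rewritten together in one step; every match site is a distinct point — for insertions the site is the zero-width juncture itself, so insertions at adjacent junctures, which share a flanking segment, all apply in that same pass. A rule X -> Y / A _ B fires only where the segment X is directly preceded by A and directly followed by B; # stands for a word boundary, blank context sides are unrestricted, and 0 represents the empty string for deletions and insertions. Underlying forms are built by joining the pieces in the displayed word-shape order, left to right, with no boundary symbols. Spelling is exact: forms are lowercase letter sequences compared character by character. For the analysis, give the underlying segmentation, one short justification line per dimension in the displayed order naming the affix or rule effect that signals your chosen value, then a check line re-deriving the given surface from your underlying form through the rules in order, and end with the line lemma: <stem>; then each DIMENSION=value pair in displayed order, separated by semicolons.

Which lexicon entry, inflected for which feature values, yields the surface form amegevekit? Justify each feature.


underlying: am-gev-kit
MOD=lu - signalled by the affix -kit
ASPECT=ra - signalled by the affix am-
check: amgevkit -> amegevekit
lemma: gev; MOD=lu; ASPECT=ra


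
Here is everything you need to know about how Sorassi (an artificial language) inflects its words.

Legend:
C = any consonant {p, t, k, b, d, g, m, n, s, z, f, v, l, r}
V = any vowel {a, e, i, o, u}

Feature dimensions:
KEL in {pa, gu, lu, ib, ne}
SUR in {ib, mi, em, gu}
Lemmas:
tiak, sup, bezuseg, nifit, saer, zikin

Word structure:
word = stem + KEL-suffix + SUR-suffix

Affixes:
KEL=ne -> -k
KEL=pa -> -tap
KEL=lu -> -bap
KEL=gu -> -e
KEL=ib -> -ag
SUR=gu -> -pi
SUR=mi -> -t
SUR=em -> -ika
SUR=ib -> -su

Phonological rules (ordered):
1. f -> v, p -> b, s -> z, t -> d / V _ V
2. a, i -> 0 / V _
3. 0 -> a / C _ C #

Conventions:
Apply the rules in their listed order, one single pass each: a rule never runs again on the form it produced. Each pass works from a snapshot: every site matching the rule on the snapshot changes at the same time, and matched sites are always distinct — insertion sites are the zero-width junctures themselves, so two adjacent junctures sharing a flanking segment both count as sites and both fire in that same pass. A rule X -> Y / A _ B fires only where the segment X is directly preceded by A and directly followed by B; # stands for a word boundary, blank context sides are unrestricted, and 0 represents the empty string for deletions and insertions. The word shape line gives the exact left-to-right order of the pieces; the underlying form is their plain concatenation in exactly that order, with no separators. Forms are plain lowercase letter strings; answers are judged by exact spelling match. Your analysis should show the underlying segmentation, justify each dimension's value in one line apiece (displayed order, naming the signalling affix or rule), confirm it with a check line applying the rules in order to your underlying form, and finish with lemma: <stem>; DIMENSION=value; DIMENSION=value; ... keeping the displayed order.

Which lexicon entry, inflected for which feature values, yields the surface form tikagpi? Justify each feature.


underlying: tiak-ag-pi
KEL=ib - signalled by the affix -ag
SUR=gu - signalled by the affix -pi
check: tiakagpi -> tiakagpi -> tikagpi -> tikagpi
lemma: tiak; KEL=ib; SUR=gu


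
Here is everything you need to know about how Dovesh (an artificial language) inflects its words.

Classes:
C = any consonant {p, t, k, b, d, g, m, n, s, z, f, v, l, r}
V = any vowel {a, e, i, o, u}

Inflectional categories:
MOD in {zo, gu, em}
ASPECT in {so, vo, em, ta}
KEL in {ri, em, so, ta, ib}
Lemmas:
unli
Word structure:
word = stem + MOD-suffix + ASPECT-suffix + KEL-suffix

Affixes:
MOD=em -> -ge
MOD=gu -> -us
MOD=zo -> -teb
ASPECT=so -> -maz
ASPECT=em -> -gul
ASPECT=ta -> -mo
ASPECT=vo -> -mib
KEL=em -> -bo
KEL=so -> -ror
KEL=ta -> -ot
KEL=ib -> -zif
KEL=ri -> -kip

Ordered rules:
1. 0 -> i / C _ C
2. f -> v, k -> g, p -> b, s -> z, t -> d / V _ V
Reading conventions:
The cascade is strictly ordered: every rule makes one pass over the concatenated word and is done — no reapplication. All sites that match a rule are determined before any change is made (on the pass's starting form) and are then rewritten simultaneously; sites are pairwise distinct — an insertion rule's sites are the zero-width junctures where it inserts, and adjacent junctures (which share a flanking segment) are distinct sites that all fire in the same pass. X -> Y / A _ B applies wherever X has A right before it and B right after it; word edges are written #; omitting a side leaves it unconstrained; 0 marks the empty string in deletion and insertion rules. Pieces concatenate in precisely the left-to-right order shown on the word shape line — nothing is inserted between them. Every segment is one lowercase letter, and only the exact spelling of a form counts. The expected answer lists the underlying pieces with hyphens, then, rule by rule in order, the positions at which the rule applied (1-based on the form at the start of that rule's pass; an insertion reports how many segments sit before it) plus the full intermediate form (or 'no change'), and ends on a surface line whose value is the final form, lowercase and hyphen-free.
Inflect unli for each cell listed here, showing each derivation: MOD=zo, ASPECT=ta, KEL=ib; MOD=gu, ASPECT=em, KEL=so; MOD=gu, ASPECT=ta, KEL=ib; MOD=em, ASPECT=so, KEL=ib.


cell MOD=zo, ASPECT=ta, KEL=ib:
underlying: unli-teb-mo-zif
1. 0 -> i / C _ C: inserts after position(s) 2, 7: unilitebimozif
2. f -> v, k -> g, p -> b, s -> z, t -> d / V _ V: fires at position(s) 6: unilidebimozif
surface: unilidebimozif

cell MOD=gu, ASPECT=em, KEL=so:
underlying: unli-us-gul-ror
1. 0 -> i / C _ C: inserts after position(s) 2, 6, 9: uniliusiguliror
2. f -> v, k -> g, p -> b, s -> z, t -> d / V _ V: fires at position(s) 7: uniliuziguliror
surface: uniliuziguliror

cell MOD=gu, ASPECT=ta, KEL=ib:
underlying: unli-us-mo-zif
1. 0 -> i / C _ C: inserts after position(s) 2, 6: uniliusimozif
2. f -> v, k -> g, p -> b, s -> z, t -> d / V _ V: fires at position(s) 7: uniliuzimozif
surface: uniliuzimozif

cell MOD=em, ASPECT=so, KEL=ib:
underlying: unli-ge-maz-zif
1. 0 -> i / C _ C: inserts after position(s) 2, 9: uniligemazizif
2. f -> v, k -> g, p -> b, s -> z, t -> d / V _ V: no change
surface: uniligemazizif


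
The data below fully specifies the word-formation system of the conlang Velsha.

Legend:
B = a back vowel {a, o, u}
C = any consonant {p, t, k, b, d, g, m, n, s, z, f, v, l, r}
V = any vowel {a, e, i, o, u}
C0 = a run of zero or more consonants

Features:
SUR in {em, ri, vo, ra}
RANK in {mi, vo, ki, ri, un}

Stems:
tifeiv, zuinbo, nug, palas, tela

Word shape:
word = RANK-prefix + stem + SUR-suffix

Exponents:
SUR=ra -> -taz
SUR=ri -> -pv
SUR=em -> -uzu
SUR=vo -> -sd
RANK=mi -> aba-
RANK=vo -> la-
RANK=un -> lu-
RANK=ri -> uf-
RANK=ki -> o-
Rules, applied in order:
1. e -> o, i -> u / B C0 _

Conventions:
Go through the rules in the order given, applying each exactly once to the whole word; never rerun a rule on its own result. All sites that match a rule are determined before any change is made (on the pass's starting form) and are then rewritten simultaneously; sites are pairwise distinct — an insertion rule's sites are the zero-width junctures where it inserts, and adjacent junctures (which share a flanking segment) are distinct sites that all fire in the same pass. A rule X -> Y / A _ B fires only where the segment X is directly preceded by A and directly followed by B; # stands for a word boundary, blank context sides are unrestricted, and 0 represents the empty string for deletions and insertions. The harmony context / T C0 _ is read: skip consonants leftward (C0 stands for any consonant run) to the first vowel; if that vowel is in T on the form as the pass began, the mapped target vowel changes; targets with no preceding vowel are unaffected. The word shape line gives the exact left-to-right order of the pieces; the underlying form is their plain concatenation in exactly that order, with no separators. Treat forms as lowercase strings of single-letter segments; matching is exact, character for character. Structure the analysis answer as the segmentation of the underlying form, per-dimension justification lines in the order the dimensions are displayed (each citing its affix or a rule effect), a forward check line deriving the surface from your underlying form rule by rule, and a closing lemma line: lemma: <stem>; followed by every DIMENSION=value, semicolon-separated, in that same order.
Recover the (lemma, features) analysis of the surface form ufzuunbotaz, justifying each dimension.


underlying: uf-zuinbo-taz
SUR=ra - signalled by the affix -taz
RANK=ri - signalled by the affix uf-
check: ufzuinbotaz -> ufzuunbotaz
lemma: zuinbo; SUR=ra; RANK=ri


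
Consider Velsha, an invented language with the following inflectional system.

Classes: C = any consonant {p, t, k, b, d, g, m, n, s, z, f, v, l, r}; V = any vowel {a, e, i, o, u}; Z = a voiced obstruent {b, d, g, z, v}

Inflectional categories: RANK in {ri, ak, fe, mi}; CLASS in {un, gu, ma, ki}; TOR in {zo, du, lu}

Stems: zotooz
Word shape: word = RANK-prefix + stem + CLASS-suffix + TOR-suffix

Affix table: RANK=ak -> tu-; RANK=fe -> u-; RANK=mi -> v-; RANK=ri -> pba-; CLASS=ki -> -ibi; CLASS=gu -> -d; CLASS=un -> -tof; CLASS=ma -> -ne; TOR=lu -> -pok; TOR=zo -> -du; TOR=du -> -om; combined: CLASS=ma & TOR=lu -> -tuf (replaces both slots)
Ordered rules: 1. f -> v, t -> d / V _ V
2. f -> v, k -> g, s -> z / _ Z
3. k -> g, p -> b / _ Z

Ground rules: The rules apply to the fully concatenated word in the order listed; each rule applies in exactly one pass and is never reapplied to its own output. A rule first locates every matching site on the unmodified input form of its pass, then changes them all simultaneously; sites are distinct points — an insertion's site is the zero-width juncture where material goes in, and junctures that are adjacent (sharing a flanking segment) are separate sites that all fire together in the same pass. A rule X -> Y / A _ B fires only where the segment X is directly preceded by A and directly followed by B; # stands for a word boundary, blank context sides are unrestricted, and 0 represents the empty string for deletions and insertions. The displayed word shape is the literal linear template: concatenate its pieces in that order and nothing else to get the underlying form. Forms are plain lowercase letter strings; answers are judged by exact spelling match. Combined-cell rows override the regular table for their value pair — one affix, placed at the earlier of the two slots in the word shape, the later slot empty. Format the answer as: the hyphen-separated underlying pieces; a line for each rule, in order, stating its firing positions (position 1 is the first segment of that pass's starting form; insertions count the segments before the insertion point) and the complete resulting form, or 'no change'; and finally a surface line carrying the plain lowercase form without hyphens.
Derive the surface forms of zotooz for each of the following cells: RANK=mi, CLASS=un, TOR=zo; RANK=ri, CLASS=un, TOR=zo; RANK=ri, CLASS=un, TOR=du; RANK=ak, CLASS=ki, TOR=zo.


cell RANK=mi, CLASS=un, TOR=zo:
underlying: v-zotooz-tof-du
1. f -> v, t -> d / V _ V: fires at position(s) 4: vzodooztofdu
2. f -> v, k -> g, s -> z / _ Z: fires at position(s) 10: vzodooztovdu
3. k -> g, p -> b / _ Z: no change
surface: vzodooztovdu

cell RANK=ri, CLASS=un, TOR=zo:
underlying: pba-zotooz-tof-du
1. f -> v, t -> d / V _ V: fires at position(s) 6: pbazodooztofdu
2. f -> v, k -> g, s -> z / _ Z: fires at position(s) 12: pbazodooztovdu
3. k -> g, p -> b / _ Z: fires at position(s) 1: bbazodooztovdu
surface: bbazodooztovdu

cell RANK=ri, CLASS=un, TOR=du:
underlying: pba-zotooz-tof-om
1. f -> v, t -> d / V _ V: fires at position(s) 6, 12: pbazodooztovom
2. f -> v, k -> g, s -> z / _ Z: no change
3. k -> g, p -> b / _ Z: fires at position(s) 1: bbazodooztovom
surface: bbazodooztovom

cell RANK=ak, CLASS=ki, TOR=zo:
underlying: tu-zotooz-ibi-du
1. f -> v, t -> d / V _ V: fires at position(s) 5: tuzodoozibidu
2. f -> v, k -> g, s -> z / _ Z: no change
3. k -> g, p -> b / _ Z: no change
surface: tuzodoozibidu


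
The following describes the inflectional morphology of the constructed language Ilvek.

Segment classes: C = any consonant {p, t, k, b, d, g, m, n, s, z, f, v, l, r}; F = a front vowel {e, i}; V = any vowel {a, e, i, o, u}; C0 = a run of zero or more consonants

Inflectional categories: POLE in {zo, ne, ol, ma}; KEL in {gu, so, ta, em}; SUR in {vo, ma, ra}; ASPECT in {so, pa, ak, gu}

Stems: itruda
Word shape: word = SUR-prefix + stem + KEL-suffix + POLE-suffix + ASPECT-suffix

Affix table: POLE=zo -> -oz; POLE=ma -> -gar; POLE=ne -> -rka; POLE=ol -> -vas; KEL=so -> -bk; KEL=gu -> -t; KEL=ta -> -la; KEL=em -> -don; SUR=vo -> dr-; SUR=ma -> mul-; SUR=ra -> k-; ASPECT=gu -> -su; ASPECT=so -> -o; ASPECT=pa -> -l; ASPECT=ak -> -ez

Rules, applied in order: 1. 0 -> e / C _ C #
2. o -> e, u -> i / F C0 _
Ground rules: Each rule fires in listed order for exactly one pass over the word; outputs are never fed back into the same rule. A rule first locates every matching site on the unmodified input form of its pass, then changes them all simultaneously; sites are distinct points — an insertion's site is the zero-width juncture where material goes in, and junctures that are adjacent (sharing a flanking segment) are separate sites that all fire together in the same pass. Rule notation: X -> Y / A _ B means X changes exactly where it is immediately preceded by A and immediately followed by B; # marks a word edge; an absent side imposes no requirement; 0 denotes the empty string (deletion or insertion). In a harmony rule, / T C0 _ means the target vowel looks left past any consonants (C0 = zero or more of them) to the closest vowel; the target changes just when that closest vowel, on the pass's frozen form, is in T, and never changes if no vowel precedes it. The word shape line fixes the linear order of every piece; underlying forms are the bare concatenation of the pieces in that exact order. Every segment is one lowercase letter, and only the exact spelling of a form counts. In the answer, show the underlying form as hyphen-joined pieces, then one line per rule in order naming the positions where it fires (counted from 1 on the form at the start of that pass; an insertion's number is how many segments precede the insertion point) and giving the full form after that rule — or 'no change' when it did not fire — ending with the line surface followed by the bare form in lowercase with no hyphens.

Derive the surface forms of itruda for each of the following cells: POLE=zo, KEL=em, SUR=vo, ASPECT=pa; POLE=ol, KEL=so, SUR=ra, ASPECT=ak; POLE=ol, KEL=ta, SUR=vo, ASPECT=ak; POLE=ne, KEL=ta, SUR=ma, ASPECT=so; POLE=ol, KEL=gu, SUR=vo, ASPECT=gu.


cell POLE=zo, KEL=em, SUR=vo, ASPECT=pa:
underlying: dr-itruda-don-oz-l
1. 0 -> e / C _ C #: inserts after position(s) 13: dritrudadonozel
2. o -> e, u -> i / F C0 _: fires at position(s) 6: dritridadonozel
surface: dritridadonozel

cell POLE=ol, KEL=so, SUR=ra, ASPECT=ak:
underlying: k-itruda-bk-vas-ez
1. 0 -> e / C _ C #: no change
2. o -> e, u -> i / F C0 _: fires at position(s) 5: kitridabkvasez
surface: kitridabkvasez

cell POLE=ol, KEL=ta, SUR=vo, ASPECT=ak:
underlying: dr-itruda-la-vas-ez
1. 0 -> e / C _ C #: no change
2. o -> e, u -> i / F C0 _: fires at position(s) 6: dritridalavasez
surface: dritridalavasez

cell POLE=ne, KEL=ta, SUR=ma, ASPECT=so:
underlying: mul-itruda-la-rka-o
1. 0 -> e / C _ C #: no change
2. o -> e, u -> i / F C0 _: fires at position(s) 7: mulitridalarkao
surface: mulitridalarkao

cell POLE=ol, KEL=gu, SUR=vo, ASPECT=gu:
underlying: dr-itruda-t-vas-su
1. 0 -> e / C _ C #: no change
2. o -> e, u -> i / F C0 _: fires at position(s) 6: dritridatvassu
surface: dritridatvassu


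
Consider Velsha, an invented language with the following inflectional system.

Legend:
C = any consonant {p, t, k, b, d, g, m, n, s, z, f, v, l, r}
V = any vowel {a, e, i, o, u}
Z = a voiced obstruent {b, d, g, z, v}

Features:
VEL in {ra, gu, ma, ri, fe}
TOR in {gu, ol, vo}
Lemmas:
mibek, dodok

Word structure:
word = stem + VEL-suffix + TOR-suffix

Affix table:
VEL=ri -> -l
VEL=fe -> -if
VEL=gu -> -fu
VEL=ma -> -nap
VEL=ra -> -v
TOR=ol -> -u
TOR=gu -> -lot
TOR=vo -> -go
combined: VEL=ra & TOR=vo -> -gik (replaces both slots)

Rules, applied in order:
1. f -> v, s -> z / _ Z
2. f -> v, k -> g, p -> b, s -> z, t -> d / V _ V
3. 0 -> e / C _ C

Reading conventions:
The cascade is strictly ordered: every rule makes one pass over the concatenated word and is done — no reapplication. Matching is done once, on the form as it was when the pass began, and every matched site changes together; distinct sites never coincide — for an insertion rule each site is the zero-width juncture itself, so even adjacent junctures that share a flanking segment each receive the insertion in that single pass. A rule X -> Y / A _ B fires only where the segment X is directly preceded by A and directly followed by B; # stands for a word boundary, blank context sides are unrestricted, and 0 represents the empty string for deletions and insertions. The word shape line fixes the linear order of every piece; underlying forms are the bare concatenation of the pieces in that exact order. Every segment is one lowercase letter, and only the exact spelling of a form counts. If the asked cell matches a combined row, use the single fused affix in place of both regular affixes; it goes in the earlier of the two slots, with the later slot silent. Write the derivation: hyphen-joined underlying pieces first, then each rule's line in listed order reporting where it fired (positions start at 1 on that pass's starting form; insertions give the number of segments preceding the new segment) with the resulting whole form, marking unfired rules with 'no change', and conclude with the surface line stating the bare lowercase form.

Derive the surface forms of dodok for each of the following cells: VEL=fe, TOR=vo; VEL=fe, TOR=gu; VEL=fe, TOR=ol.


cell VEL=fe, TOR=vo:
underlying: dodok-if-go
1. f -> v, s -> z / _ Z: fires at position(s) 7: dodokivgo
2. f -> v, k -> g, p -> b, s -> z, t -> d / V _ V: fires at position(s) 5: dodogivgo
3. 0 -> e / C _ C: inserts after position(s) 7: dodogivego
surface: dodogivego

cell VEL=fe, TOR=gu:
underlying: dodok-if-lot
1. f -> v, s -> z / _ Z: no change
2. f -> v, k -> g, p -> b, s -> z, t -> d / V _ V: fires at position(s) 5: dodogiflot
3. 0 -> e / C _ C: inserts after position(s) 7: dodogifelot
surface: dodogifelot

cell VEL=fe, TOR=ol:
underlying: dodok-if-u
1. f -> v, s -> z / _ Z: no change
2. f -> v, k -> g, p -> b, s -> z, t -> d / V _ V: fires at position(s) 5, 7: dodogivu
3. 0 -> e / C _ C: no change
surface: dodogivu
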